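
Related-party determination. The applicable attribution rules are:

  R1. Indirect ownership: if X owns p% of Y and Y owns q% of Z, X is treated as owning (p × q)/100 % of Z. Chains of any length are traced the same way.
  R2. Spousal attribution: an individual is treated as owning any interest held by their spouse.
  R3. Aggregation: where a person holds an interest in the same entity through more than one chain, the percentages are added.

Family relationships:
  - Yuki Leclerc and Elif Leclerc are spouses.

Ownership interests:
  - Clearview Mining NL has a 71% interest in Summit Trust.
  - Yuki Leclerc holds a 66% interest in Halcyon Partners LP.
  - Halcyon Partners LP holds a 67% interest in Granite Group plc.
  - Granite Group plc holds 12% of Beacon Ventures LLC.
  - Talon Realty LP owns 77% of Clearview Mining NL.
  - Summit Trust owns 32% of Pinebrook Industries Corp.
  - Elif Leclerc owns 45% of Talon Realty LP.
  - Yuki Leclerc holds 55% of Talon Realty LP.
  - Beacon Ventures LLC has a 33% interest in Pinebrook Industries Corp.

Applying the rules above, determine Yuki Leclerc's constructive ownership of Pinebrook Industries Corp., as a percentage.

19.245512%

By spousal attribution (R2), Yuki Leclerc is treated as also owning Elif Leclerc's interest in Talon Realty LP, giving 55% + 45% = 100%.
Chain via Talon Realty LP → Clearview Mining NL → Summit Trust (R1): 100% × 77% × 71% × 32% = 17.4944% of Pinebrook Industries Corp.
Chain via Halcyon Partners LP → Granite Group plc → Beacon Ventures LLC (R1): 66% × 67% × 12% × 33% = 1.751112% of Pinebrook Industries Corp.
Aggregating (R3): 17.4944% + 1.751112% = 19.245512%.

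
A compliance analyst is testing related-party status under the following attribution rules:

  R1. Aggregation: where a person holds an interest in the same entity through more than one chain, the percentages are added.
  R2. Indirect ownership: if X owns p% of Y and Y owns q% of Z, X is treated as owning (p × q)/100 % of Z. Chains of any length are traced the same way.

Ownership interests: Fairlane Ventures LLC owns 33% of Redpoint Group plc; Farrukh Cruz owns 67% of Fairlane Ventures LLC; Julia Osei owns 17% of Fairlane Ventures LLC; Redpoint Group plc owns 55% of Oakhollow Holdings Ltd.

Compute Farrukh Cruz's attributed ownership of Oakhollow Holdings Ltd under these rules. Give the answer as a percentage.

12.1605%

Chain via Fairlane Ventures LLC → Redpoint Group plc (R2): 67% × 33% × 55% = 12.1605% of Oakhollow Holdings Ltd.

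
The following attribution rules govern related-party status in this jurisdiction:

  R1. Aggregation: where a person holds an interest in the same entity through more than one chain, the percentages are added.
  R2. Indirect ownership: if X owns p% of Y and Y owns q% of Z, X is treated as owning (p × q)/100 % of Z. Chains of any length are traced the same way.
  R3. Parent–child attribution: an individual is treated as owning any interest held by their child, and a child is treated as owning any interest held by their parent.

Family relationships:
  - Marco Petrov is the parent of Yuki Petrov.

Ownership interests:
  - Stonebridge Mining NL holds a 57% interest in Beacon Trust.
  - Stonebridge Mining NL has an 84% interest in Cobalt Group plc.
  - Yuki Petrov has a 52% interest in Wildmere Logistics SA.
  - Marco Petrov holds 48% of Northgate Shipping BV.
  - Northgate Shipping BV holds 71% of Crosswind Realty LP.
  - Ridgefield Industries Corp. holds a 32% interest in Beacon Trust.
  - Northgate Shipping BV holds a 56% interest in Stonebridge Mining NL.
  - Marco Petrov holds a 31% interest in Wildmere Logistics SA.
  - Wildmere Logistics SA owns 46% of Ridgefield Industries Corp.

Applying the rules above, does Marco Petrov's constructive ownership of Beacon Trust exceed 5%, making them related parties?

By parent–child attribution (R3), Marco Petrov is treated as also owning Yuki Petrov's interest in Wildmere Logistics SA, giving 31% + 52% = 83%.
Chain via Northgate Shipping BV → Stonebridge Mining NL (R2): 48% × 56% × 57% = 15.3216% of Beacon Trust.
Chain via Wildmere Logistics SA → Ridgefield Industries Corp. (R2): 83% × 46% × 32% = 12.2176% of Beacon Trust.
Aggregating (R1): 15.3216% + 12.2176% = 27.5392%.
27.5392% exceeds the 5% threshold, so Marco is a related party to Beacon Trust.

Yes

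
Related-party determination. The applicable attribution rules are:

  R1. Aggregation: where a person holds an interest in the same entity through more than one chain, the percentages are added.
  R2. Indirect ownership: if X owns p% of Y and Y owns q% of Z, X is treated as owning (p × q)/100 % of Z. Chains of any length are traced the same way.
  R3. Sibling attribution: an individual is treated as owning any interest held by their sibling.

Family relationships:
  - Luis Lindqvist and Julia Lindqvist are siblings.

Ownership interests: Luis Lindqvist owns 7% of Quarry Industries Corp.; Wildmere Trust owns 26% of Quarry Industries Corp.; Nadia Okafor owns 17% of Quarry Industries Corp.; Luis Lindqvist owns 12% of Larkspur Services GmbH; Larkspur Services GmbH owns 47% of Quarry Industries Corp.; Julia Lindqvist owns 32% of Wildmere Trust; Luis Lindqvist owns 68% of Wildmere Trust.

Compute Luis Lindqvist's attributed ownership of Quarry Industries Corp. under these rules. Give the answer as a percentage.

By sibling attribution (R3), Luis Lindqvist is treated as also owning Julia Lindqvist's interest in Wildmere Trust, giving 68% + 32% = 100%.
Chain via Wildmere Trust (R2): 100% × 26% = 26% of Quarry Industries Corp.
Chain via Larkspur Services GmbH (R2): 12% × 47% = 5.64% of Quarry Industries Corp.
Direct interest in Quarry Industries Corp: 7%.
Aggregating (R1): 26% + 5.64% + 7% = 38.64%.

38.64%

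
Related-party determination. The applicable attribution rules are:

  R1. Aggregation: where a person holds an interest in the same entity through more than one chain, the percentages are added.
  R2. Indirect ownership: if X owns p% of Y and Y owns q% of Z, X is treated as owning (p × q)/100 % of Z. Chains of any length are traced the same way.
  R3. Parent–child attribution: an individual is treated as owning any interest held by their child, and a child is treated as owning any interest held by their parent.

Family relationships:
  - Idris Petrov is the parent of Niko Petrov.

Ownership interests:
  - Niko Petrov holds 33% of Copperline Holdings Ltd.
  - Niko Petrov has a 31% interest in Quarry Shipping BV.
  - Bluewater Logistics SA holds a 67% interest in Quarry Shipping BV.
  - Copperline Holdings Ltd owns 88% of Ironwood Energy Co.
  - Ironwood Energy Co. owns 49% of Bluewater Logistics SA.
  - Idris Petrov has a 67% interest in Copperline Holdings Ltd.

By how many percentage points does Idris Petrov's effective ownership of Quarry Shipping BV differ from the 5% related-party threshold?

By parent–child attribution (R3), Idris Petrov is treated as also owning Niko Petrov's interest in Copperline Holdings Ltd, giving 67% + 33% = 100%.
By parent–child attribution (R3), Idris Petrov is treated as owning Niko Petrov's 31% interest in Quarry Shipping BV.
Chain via Copperline Holdings Ltd → Ironwood Energy Co. → Bluewater Logistics SA (R2): 100% × 88% × 49% × 67% = 28.8904% of Quarry Shipping BV.
Direct interest in Quarry Shipping BV: 31%.
Aggregating (R1): 28.8904% + 31% = 59.8904%.
59.8904% exceeds the 5% threshold by 54.8904 percentage points.

54.8904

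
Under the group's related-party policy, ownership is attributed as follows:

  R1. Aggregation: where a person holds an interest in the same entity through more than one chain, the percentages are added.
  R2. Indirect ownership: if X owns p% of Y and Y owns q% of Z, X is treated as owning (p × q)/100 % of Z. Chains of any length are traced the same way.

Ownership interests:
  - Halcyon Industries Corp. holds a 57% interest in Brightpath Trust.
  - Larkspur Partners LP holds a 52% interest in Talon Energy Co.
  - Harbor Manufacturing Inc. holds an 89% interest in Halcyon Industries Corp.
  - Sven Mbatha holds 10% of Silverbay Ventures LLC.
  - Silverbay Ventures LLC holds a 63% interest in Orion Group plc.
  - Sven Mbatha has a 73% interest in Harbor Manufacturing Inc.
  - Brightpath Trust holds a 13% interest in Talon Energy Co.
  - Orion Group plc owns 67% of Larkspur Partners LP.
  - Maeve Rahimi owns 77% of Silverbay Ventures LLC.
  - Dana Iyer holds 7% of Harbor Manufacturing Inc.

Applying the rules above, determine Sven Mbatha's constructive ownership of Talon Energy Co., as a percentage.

Chain via Silverbay Ventures LLC → Orion Group plc → Larkspur Partners LP (R2): 10% × 63% × 67% × 52% = 2.19492% of Talon Energy Co.
Chain via Harbor Manufacturing Inc. → Halcyon Industries Corp. → Brightpath Trust (R2): 73% × 89% × 57% × 13% = 4.814277% of Talon Energy Co.
Aggregating (R1): 2.19492% + 4.814277% = 7.009197%.

7.009197%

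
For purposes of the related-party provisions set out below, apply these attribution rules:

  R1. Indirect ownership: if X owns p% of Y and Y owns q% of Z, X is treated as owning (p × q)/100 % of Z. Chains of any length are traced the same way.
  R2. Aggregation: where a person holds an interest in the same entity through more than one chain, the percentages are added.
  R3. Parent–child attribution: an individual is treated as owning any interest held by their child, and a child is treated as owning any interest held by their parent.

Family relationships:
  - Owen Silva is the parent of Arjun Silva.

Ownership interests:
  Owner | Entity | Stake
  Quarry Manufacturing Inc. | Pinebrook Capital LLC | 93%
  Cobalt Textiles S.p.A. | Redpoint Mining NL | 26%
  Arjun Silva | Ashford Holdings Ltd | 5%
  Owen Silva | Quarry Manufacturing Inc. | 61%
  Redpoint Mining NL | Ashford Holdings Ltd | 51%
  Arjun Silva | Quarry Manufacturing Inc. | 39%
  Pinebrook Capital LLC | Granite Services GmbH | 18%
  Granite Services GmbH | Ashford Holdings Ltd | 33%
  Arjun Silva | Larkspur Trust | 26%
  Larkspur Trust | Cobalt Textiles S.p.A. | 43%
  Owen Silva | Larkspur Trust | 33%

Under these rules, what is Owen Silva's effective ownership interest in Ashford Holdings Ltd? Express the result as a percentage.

13.888262%

By parent–child attribution (R3), Owen Silva is treated as also owning Arjun Silva's interest in Quarry Manufacturing Inc, giving 61% + 39% = 100%.
By parent–child attribution (R3), Owen Silva is treated as also owning Arjun Silva's interest in Larkspur Trust, giving 33% + 26% = 59%.
By parent–child attribution (R3), Owen Silva is treated as owning Arjun Silva's 5% interest in Ashford Holdings Ltd.
Chain via Quarry Manufacturing Inc. → Pinebrook Capital LLC → Granite Services GmbH (R1): 100% × 93% × 18% × 33% = 5.5242% of Ashford Holdings Ltd.
Chain via Larkspur Trust → Cobalt Textiles S.p.A. → Redpoint Mining NL (R1): 59% × 43% × 26% × 51% = 3.364062% of Ashford Holdings Ltd.
Direct interest in Ashford Holdings Ltd: 5%.
Aggregating (R2): 5.5242% + 3.364062% + 5% = 13.888262%.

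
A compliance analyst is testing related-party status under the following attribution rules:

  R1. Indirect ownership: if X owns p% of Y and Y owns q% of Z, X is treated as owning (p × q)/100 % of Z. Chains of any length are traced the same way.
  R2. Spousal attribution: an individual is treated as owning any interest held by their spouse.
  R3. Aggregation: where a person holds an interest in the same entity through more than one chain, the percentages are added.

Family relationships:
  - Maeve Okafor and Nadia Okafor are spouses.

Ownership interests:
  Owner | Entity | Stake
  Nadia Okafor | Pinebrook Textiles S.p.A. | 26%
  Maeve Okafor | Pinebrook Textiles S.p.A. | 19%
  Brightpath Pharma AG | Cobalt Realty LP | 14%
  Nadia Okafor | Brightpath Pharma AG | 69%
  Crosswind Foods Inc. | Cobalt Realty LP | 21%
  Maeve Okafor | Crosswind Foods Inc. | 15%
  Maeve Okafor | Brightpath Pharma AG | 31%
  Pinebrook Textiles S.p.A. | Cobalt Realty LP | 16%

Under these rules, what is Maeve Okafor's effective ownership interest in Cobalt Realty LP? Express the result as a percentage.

By spousal attribution (R2), Maeve Okafor is treated as also owning Nadia Okafor's interest in Brightpath Pharma AG, giving 31% + 69% = 100%.
By spousal attribution (R2), Maeve Okafor is treated as also owning Nadia Okafor's interest in Pinebrook Textiles S.p.A, giving 19% + 26% = 45%.
Chain via Brightpath Pharma AG (R1): 100% × 14% = 14% of Cobalt Realty LP.
Chain via Crosswind Foods Inc. (R1): 15% × 21% = 3.15% of Cobalt Realty LP.
Chain via Pinebrook Textiles S.p.A. (R1): 45% × 16% = 7.2% of Cobalt Realty LP.
Aggregating (R3): 14% + 3.15% + 7.2% = 24.35%.

24.35%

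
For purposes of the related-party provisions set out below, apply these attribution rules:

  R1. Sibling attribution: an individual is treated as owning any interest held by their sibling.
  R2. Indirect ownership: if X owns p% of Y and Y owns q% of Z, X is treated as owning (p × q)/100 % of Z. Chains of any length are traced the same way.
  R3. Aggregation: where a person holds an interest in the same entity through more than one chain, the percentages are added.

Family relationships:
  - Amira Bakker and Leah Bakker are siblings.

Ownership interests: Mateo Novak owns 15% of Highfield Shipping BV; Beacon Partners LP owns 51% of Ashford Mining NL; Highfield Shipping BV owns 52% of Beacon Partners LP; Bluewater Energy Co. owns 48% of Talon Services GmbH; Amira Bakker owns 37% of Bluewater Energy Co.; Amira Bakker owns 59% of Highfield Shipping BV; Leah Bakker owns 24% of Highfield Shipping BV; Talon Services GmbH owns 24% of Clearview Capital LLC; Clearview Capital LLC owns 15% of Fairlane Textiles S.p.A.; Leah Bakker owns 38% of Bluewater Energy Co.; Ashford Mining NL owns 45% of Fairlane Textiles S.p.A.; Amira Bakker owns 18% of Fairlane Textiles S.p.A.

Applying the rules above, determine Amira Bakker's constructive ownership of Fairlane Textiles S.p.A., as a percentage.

By sibling attribution (R1), Amira Bakker is treated as also owning Leah Bakker's interest in Bluewater Energy Co, giving 37% + 38% = 75%.
By sibling attribution (R1), Amira Bakker is treated as also owning Leah Bakker's interest in Highfield Shipping BV, giving 59% + 24% = 83%.
Chain via Bluewater Energy Co. → Talon Services GmbH → Clearview Capital LLC (R2): 75% × 48% × 24% × 15% = 1.296% of Fairlane Textiles S.p.A.
Chain via Highfield Shipping BV → Beacon Partners LP → Ashford Mining NL (R2): 83% × 52% × 51% × 45% = 9.90522% of Fairlane Textiles S.p.A.
Direct interest in Fairlane Textiles S.p.A: 18%.
Aggregating (R3): 1.296% + 9.90522% + 18% = 29.20122%.

29.20122%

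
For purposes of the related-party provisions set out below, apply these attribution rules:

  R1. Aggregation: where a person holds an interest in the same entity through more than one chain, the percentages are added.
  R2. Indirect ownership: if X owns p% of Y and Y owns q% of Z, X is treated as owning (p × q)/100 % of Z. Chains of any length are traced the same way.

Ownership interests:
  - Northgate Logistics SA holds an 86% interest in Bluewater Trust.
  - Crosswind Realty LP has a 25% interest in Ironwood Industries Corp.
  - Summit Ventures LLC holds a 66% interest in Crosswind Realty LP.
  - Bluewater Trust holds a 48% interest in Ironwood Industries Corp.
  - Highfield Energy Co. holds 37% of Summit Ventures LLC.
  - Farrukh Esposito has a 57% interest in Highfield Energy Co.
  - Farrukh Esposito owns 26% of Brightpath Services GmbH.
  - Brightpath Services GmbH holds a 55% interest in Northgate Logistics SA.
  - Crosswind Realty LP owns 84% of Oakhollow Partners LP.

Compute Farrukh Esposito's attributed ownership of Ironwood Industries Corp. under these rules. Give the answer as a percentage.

9.38289%

Chain via Brightpath Services GmbH → Northgate Logistics SA → Bluewater Trust (R2): 26% × 55% × 86% × 48% = 5.90304% of Ironwood Industries Corp.
Chain via Highfield Energy Co. → Summit Ventures LLC → Crosswind Realty LP (R2): 57% × 37% × 66% × 25% = 3.47985% of Ironwood Industries Corp.
Aggregating (R1): 5.90304% + 3.47985% = 9.38289%.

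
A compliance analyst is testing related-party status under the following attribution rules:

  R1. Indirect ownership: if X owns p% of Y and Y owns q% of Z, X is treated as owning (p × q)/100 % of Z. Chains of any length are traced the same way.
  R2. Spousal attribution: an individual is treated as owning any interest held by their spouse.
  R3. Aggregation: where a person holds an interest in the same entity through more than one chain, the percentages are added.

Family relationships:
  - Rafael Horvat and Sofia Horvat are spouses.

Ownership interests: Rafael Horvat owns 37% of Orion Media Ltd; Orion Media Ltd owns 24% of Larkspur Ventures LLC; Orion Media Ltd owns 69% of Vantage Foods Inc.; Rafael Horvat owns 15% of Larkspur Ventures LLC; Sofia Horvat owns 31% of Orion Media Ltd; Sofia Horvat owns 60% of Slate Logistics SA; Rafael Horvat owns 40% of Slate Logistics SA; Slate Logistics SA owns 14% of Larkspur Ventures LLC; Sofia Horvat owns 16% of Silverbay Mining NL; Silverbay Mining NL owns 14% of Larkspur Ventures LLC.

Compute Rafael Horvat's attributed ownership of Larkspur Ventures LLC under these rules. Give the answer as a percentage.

By spousal attribution (R2), Rafael Horvat is treated as also owning Sofia Horvat's interest in Slate Logistics SA, giving 40% + 60% = 100%.
By spousal attribution (R2), Rafael Horvat is treated as also owning Sofia Horvat's interest in Orion Media Ltd, giving 37% + 31% = 68%.
By spousal attribution (R2), Rafael Horvat is treated as owning Sofia Horvat's 16% interest in Silverbay Mining NL.
Chain via Slate Logistics SA (R1): 100% × 14% = 14% of Larkspur Ventures LLC.
Chain via Orion Media Ltd (R1): 68% × 24% = 16.32% of Larkspur Ventures LLC.
Direct interest in Larkspur Ventures LLC: 15%.
Chain via Silverbay Mining NL (R1): 16% × 14% = 2.24% of Larkspur Ventures LLC.
Aggregating (R3): 14% + 16.32% + 15% + 2.24% = 47.56%.

47.56%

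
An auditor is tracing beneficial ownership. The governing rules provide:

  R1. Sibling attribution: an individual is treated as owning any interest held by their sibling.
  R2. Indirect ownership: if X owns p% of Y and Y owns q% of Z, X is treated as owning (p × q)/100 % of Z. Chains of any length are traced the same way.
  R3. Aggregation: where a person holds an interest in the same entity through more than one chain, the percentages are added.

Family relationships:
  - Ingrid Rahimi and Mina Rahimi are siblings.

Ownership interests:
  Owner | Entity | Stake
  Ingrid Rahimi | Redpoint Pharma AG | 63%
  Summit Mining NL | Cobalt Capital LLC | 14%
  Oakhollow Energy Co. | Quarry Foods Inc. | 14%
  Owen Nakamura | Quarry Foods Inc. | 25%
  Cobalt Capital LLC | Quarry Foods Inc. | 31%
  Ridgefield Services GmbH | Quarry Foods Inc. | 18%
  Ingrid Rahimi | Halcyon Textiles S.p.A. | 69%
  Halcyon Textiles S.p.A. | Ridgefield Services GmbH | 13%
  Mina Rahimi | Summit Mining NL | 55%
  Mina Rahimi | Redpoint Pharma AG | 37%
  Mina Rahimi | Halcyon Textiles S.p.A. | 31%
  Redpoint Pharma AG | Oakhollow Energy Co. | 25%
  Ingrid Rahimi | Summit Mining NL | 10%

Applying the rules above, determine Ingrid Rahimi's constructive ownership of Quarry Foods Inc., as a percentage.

By sibling attribution (R1), Ingrid Rahimi is treated as also owning Mina Rahimi's interest in Halcyon Textiles S.p.A, giving 69% + 31% = 100%.
By sibling attribution (R1), Ingrid Rahimi is treated as also owning Mina Rahimi's interest in Summit Mining NL, giving 10% + 55% = 65%.
By sibling attribution (R1), Ingrid Rahimi is treated as also owning Mina Rahimi's interest in Redpoint Pharma AG, giving 63% + 37% = 100%.
Chain via Halcyon Textiles S.p.A. → Ridgefield Services GmbH (R2): 100% × 13% × 18% = 2.34% of Quarry Foods Inc.
Chain via Summit Mining NL → Cobalt Capital LLC (R2): 65% × 14% × 31% = 2.821% of Quarry Foods Inc.
Chain via Redpoint Pharma AG → Oakhollow Energy Co. (R2): 100% × 25% × 14% = 3.5% of Quarry Foods Inc.
Aggregating (R3): 2.34% + 2.821% + 3.5% = 8.661%.

8.661%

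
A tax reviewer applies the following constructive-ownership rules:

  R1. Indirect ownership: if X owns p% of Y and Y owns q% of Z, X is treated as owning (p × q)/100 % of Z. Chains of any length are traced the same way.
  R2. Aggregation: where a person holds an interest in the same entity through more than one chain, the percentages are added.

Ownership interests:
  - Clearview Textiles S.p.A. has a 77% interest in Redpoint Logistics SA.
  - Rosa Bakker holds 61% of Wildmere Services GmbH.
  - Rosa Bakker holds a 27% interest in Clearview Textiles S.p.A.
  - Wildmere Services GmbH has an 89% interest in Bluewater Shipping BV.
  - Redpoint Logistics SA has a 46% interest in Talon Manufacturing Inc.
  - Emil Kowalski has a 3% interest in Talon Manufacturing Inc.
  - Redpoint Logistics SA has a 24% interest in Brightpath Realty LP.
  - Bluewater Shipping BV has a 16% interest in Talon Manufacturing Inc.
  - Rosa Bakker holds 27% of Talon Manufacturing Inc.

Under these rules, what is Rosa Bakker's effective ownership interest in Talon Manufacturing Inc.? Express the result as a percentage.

45.2498%

Chain via Wildmere Services GmbH → Bluewater Shipping BV (R1): 61% × 89% × 16% = 8.6864% of Talon Manufacturing Inc.
Chain via Clearview Textiles S.p.A. → Redpoint Logistics SA (R1): 27% × 77% × 46% = 9.5634% of Talon Manufacturing Inc.
Direct interest in Talon Manufacturing Inc: 27%.
Aggregating (R2): 8.6864% + 9.5634% + 27% = 45.2498%.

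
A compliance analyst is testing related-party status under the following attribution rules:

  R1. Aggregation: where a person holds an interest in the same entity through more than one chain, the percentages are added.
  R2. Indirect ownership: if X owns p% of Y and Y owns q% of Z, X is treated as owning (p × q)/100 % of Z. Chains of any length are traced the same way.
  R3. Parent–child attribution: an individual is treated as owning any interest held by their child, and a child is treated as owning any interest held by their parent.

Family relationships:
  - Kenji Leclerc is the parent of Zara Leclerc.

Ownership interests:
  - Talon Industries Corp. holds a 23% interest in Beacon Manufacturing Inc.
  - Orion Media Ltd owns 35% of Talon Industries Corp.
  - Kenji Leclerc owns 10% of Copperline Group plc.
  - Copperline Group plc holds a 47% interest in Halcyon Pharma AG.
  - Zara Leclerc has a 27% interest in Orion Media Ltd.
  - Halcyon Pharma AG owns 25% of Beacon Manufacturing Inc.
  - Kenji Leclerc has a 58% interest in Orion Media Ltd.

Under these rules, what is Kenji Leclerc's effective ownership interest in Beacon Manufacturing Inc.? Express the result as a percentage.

By parent–child attribution (R3), Kenji Leclerc is treated as also owning Zara Leclerc's interest in Orion Media Ltd, giving 58% + 27% = 85%.
Chain via Copperline Group plc → Halcyon Pharma AG (R2): 10% × 47% × 25% = 1.175% of Beacon Manufacturing Inc.
Chain via Orion Media Ltd → Talon Industries Corp. (R2): 85% × 35% × 23% = 6.8425% of Beacon Manufacturing Inc.
Aggregating (R1): 1.175% + 6.8425% = 8.0175%.

8.0175%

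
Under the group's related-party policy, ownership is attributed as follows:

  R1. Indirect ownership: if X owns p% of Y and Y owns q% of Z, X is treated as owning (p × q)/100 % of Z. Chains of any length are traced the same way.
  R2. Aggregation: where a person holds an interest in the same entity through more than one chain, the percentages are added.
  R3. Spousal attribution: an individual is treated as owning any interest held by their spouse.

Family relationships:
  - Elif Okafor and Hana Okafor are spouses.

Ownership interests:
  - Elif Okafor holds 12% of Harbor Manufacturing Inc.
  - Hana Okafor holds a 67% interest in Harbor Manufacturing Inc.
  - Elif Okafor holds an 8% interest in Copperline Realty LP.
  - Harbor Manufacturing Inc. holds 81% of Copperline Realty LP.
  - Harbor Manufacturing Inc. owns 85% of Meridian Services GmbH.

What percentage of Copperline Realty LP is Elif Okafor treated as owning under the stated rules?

71.99%

By spousal attribution (R3), Elif Okafor is treated as also owning Hana Okafor's interest in Harbor Manufacturing Inc, giving 12% + 67% = 79%.
Chain via Harbor Manufacturing Inc. (R1): 79% × 81% = 63.99% of Copperline Realty LP.
Direct interest in Copperline Realty LP: 8%.
Aggregating (R2): 63.99% + 8% = 71.99%.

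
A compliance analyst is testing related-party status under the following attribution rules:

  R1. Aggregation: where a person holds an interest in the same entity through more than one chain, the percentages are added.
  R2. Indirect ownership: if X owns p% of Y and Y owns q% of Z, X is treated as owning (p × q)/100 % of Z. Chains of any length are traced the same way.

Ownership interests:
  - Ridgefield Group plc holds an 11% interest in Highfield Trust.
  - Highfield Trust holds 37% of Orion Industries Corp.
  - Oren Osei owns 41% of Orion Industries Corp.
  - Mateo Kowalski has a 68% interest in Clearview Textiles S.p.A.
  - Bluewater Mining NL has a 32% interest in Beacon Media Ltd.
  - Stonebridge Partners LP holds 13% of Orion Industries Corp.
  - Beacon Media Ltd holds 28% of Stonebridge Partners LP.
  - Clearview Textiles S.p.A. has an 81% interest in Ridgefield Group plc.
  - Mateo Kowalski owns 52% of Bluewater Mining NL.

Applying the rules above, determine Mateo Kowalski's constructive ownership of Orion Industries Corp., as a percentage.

Chain via Bluewater Mining NL → Beacon Media Ltd → Stonebridge Partners LP (R2): 52% × 32% × 28% × 13% = 0.605696% of Orion Industries Corp.
Chain via Clearview Textiles S.p.A. → Ridgefield Group plc → Highfield Trust (R2): 68% × 81% × 11% × 37% = 2.241756% of Orion Industries Corp.
Aggregating (R1): 0.605696% + 2.241756% = 2.847452%.

2.847452%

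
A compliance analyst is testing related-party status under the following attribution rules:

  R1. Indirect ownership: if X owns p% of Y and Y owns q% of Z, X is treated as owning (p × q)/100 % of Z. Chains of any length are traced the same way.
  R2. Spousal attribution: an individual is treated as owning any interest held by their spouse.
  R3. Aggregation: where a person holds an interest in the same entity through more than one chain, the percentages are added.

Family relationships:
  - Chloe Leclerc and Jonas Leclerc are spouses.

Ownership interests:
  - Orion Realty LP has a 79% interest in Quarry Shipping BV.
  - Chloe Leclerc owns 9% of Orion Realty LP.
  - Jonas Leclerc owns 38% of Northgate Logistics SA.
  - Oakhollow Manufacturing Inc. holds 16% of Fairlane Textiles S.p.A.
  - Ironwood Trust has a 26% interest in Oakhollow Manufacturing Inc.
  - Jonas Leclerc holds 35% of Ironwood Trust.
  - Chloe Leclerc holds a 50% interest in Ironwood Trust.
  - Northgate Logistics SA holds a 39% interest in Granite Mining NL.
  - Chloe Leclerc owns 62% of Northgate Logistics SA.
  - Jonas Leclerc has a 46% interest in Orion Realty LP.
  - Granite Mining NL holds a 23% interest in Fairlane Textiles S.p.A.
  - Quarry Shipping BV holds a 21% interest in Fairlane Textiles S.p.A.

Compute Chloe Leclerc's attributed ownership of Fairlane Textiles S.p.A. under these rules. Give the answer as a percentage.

By spousal attribution (R2), Chloe Leclerc is treated as also owning Jonas Leclerc's interest in Ironwood Trust, giving 50% + 35% = 85%.
By spousal attribution (R2), Chloe Leclerc is treated as also owning Jonas Leclerc's interest in Orion Realty LP, giving 9% + 46% = 55%.
By spousal attribution (R2), Chloe Leclerc is treated as also owning Jonas Leclerc's interest in Northgate Logistics SA, giving 62% + 38% = 100%.
Chain via Ironwood Trust → Oakhollow Manufacturing Inc. (R1): 85% × 26% × 16% = 3.536% of Fairlane Textiles S.p.A.
Chain via Orion Realty LP → Quarry Shipping BV (R1): 55% × 79% × 21% = 9.1245% of Fairlane Textiles S.p.A.
Chain via Northgate Logistics SA → Granite Mining NL (R1): 100% × 39% × 23% = 8.97% of Fairlane Textiles S.p.A.
Aggregating (R3): 3.536% + 9.1245% + 8.97% = 21.6305%.

21.6305%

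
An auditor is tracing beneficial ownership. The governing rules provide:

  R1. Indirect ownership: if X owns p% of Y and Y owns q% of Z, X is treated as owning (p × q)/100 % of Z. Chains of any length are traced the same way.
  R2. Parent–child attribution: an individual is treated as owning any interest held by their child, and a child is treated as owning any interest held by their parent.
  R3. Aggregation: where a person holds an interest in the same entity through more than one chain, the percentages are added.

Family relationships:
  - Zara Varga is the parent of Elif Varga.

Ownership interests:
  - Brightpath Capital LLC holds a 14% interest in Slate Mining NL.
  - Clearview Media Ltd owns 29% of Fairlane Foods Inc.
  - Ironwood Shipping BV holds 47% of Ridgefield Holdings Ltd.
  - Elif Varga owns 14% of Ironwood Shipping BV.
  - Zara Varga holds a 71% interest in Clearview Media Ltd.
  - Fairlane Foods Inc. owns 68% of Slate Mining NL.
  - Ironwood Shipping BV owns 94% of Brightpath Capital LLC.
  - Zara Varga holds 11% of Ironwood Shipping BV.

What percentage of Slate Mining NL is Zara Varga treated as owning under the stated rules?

By parent–child attribution (R2), Zara Varga is treated as also owning Elif Varga's interest in Ironwood Shipping BV, giving 11% + 14% = 25%.
Chain via Ironwood Shipping BV → Brightpath Capital LLC (R1): 25% × 94% × 14% = 3.29% of Slate Mining NL.
Chain via Clearview Media Ltd → Fairlane Foods Inc. (R1): 71% × 29% × 68% = 14.0012% of Slate Mining NL.
Aggregating (R3): 3.29% + 14.0012% = 17.2912%.

17.2912%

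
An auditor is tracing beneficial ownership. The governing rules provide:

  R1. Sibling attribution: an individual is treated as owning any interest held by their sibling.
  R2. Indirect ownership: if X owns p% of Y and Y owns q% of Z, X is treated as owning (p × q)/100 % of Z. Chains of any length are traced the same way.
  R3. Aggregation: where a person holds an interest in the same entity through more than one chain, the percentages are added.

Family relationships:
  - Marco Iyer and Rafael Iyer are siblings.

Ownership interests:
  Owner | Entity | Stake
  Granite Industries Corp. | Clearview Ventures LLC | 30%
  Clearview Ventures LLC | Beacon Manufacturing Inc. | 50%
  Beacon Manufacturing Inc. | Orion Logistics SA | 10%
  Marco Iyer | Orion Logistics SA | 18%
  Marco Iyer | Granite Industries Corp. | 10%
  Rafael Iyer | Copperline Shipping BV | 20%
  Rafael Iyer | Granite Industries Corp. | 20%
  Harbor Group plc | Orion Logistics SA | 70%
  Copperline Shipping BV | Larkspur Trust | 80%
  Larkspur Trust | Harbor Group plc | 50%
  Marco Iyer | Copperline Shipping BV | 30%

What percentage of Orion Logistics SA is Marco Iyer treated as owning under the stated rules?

32.45%

By sibling attribution (R1), Marco Iyer is treated as also owning Rafael Iyer's interest in Copperline Shipping BV, giving 30% + 20% = 50%.
By sibling attribution (R1), Marco Iyer is treated as also owning Rafael Iyer's interest in Granite Industries Corp, giving 10% + 20% = 30%.
Chain via Copperline Shipping BV → Larkspur Trust → Harbor Group plc (R2): 50% × 80% × 50% × 70% = 14% of Orion Logistics SA.
Chain via Granite Industries Corp. → Clearview Ventures LLC → Beacon Manufacturing Inc. (R2): 30% × 30% × 50% × 10% = 0.45% of Orion Logistics SA.
Direct interest in Orion Logistics SA: 18%.
Aggregating (R3): 14% + 0.45% + 18% = 32.45%.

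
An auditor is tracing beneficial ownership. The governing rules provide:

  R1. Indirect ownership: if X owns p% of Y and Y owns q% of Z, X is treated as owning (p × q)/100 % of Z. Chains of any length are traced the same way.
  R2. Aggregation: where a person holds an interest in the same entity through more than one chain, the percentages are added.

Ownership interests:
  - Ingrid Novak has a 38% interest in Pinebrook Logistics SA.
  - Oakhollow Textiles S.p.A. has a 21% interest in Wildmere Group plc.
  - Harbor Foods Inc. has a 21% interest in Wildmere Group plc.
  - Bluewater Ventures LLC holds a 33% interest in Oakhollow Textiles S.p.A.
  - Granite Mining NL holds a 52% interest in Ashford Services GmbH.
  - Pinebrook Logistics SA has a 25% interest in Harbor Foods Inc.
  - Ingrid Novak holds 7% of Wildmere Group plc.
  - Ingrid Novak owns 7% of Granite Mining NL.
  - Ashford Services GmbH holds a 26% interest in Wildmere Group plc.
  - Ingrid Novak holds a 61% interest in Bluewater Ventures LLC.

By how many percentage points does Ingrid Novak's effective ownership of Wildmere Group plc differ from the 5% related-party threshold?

Chain via Bluewater Ventures LLC → Oakhollow Textiles S.p.A. (R1): 61% × 33% × 21% = 4.2273% of Wildmere Group plc.
Chain via Pinebrook Logistics SA → Harbor Foods Inc. (R1): 38% × 25% × 21% = 1.995% of Wildmere Group plc.
Chain via Granite Mining NL → Ashford Services GmbH (R1): 7% × 52% × 26% = 0.9464% of Wildmere Group plc.
Direct interest in Wildmere Group plc: 7%.
Aggregating (R2): 4.2273% + 1.995% + 0.9464% + 7% = 14.1687%.
14.1687% exceeds the 5% threshold by 9.1687 percentage points.

9.1687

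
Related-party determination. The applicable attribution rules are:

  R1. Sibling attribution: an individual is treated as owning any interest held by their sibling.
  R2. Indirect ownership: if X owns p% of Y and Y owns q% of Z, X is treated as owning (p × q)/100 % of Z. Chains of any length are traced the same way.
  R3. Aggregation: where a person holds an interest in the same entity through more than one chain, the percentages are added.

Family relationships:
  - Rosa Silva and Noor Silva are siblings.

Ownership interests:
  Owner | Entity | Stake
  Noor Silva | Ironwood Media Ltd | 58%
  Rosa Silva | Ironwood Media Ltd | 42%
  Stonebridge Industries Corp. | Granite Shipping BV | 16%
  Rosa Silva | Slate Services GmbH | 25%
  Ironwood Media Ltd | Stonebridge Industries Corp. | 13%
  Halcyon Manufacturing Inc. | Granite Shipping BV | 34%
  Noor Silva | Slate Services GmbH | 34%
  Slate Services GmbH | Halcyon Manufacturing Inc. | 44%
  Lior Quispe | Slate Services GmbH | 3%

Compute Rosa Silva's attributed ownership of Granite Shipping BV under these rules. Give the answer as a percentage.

10.9064%

By sibling attribution (R1), Rosa Silva is treated as also owning Noor Silva's interest in Ironwood Media Ltd, giving 42% + 58% = 100%.
By sibling attribution (R1), Rosa Silva is treated as also owning Noor Silva's interest in Slate Services GmbH, giving 25% + 34% = 59%.
Chain via Ironwood Media Ltd → Stonebridge Industries Corp. (R2): 100% × 13% × 16% = 2.08% of Granite Shipping BV.
Chain via Slate Services GmbH → Halcyon Manufacturing Inc. (R2): 59% × 44% × 34% = 8.8264% of Granite Shipping BV.
Aggregating (R3): 2.08% + 8.8264% = 10.9064%.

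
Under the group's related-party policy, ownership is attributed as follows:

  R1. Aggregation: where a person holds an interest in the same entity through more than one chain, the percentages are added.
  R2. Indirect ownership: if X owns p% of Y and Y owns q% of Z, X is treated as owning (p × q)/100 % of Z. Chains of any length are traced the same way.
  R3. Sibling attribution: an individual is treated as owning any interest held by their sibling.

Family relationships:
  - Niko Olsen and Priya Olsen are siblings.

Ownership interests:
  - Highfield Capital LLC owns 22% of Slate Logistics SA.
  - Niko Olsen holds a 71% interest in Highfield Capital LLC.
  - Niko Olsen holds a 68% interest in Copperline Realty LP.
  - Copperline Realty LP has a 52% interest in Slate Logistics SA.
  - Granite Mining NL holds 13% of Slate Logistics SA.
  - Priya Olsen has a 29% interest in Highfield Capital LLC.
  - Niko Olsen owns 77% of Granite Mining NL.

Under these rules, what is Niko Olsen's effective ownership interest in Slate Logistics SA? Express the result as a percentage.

67.37%

By sibling attribution (R3), Niko Olsen is treated as also owning Priya Olsen's interest in Highfield Capital LLC, giving 71% + 29% = 100%.
Chain via Granite Mining NL (R2): 77% × 13% = 10.01% of Slate Logistics SA.
Chain via Copperline Realty LP (R2): 68% × 52% = 35.36% of Slate Logistics SA.
Chain via Highfield Capital LLC (R2): 100% × 22% = 22% of Slate Logistics SA.
Aggregating (R1): 10.01% + 35.36% + 22% = 67.37%.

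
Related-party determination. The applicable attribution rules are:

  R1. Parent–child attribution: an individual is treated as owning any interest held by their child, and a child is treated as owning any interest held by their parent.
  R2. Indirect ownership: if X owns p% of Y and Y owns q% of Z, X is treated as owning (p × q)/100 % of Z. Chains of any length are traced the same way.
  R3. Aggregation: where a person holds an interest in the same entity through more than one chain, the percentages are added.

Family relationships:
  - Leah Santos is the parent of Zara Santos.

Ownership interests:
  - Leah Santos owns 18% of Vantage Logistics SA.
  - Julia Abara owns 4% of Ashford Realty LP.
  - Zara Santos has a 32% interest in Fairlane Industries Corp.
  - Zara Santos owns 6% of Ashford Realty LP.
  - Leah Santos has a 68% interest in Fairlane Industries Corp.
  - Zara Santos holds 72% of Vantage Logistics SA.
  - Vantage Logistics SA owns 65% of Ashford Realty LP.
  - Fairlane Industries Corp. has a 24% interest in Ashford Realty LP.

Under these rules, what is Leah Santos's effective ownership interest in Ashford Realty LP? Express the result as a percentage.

By parent–child attribution (R1), Leah Santos is treated as also owning Zara Santos's interest in Fairlane Industries Corp, giving 68% + 32% = 100%.
By parent–child attribution (R1), Leah Santos is treated as also owning Zara Santos's interest in Vantage Logistics SA, giving 18% + 72% = 90%.
By parent–child attribution (R1), Leah Santos is treated as owning Zara Santos's 6% interest in Ashford Realty LP.
Chain via Fairlane Industries Corp. (R2): 100% × 24% = 24% of Ashford Realty LP.
Chain via Vantage Logistics SA (R2): 90% × 65% = 58.5% of Ashford Realty LP.
Direct interest in Ashford Realty LP: 6%.
Aggregating (R3): 24% + 58.5% + 6% = 88.5%.

88.5%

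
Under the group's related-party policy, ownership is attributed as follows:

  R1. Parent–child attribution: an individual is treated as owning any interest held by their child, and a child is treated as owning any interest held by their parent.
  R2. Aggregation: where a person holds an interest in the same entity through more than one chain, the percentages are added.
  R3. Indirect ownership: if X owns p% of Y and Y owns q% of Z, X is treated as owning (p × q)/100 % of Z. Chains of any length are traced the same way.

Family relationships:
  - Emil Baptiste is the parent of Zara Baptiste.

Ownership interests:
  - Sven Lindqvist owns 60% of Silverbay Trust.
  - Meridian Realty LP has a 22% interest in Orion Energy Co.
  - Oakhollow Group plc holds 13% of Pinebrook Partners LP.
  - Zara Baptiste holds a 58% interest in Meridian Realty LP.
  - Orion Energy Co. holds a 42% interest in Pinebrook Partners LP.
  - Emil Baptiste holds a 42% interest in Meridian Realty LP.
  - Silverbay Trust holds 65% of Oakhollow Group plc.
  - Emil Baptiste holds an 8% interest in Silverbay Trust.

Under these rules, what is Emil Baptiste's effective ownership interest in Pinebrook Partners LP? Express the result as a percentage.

9.916%

By parent–child attribution (R1), Emil Baptiste is treated as also owning Zara Baptiste's interest in Meridian Realty LP, giving 42% + 58% = 100%.
Chain via Meridian Realty LP → Orion Energy Co. (R3): 100% × 22% × 42% = 9.24% of Pinebrook Partners LP.
Chain via Silverbay Trust → Oakhollow Group plc (R3): 8% × 65% × 13% = 0.676% of Pinebrook Partners LP.
Aggregating (R2): 9.24% + 0.676% = 9.916%.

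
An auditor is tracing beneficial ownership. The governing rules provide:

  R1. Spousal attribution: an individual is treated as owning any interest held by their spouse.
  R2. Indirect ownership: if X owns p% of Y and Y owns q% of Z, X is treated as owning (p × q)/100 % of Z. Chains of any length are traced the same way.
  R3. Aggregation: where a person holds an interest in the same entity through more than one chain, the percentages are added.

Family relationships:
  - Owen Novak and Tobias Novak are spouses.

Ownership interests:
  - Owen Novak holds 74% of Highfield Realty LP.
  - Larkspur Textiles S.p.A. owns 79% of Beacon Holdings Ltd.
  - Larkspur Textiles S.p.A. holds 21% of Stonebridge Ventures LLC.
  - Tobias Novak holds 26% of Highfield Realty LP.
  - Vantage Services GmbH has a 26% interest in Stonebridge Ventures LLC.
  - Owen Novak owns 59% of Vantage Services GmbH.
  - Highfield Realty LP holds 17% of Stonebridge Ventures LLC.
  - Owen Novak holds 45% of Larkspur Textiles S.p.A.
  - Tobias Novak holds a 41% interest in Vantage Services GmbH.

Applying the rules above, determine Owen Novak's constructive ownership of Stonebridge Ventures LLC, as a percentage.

By spousal attribution (R1), Owen Novak is treated as also owning Tobias Novak's interest in Highfield Realty LP, giving 74% + 26% = 100%.
By spousal attribution (R1), Owen Novak is treated as also owning Tobias Novak's interest in Vantage Services GmbH, giving 59% + 41% = 100%.
Chain via Highfield Realty LP (R2): 100% × 17% = 17% of Stonebridge Ventures LLC.
Chain via Larkspur Textiles S.p.A. (R2): 45% × 21% = 9.45% of Stonebridge Ventures LLC.
Chain via Vantage Services GmbH (R2): 100% × 26% = 26% of Stonebridge Ventures LLC.
Aggregating (R3): 17% + 9.45% + 26% = 52.45%.

52.45%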